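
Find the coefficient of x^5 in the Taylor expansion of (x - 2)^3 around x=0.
Expand to order 5: (x - 2)^3 = x^3 - 6·x^2 + 12·x - 8 + O(x^6).
The coefficient of x^5 is 0.

Final answer: 0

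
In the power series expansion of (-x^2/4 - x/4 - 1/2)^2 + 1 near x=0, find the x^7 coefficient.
Expand to order 7: (-x^2/4 - x/4 - 1/2)^2 + 1 = x^4/16 + x^3/8 + 5·x^2/16 + x/4 + 5/4 + O(x^8).
The coefficient of x^7 is 0.

Final answer: 0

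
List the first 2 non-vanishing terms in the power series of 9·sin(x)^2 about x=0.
-3·x^4 + 9·x^2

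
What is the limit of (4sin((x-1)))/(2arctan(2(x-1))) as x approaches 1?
Both numerator and denominator → 0 as x → 1; this is a 0/0 indeterminate form.
Expand each to leading order near x = 1: numerator ~ 4·(x - 1), denominator ~ 4·(x - 1).
The limit of the ratio is 1.

Final answer: 1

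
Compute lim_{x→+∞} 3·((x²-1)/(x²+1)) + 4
Evaluate the dominant behaviour as x → +∞; each term tends to a finite value or vanishes.
Limit = 7.

Final answer: 7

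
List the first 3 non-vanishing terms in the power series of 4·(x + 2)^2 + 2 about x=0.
4·x^2 + 16·x + 18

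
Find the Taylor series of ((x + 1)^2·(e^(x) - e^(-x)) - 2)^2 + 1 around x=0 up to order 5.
299·x^5/15 + 68·x^4/3 + 20·x^3/3 - 12·x^2 - 8·x + 5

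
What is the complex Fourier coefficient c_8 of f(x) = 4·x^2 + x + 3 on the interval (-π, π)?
Compute the real Fourier coefficients first: a_8 = 1/4, b_8 = -1/4.
Then c_8 = (a_8 − i·b_8)/2 = 1/8 + i/8.

Final answer: 1/8 + i/8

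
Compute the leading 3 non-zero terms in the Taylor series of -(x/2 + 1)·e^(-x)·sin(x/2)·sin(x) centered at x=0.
5·x^4/48 + x^3/4 - x^2/2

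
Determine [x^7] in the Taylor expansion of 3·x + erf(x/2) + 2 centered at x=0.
Expand to order 7: 3·x + erf(x/2) + 2 = -x^7/(2688·√(π)) + x^5/(160·√(π)) - x^3/(12·√(π)) + x·(1/√(π) + 3) + 2 + O(x^8).
The coefficient of x^7 is -1/(2688·√(π)).

Final answer: -1/(2688·√(π))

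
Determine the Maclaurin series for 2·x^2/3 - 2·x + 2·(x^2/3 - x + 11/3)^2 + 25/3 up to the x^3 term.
-4·x^3/3 + 68·x^2/9 - 50·x/3 + 317/9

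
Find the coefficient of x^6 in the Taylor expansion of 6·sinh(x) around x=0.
Expand to order 6: 6·sinh(x) = x^5/20 + x^3 + 6·x + O(x^7).
The coefficient of x^6 is 0.

Final answer: 0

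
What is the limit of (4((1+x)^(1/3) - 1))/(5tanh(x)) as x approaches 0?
Both numerator and denominator → 0 as x → 0; this is a 0/0 indeterminate form.
Expand each to leading order near x = 0: numerator ~ 4·x/3, denominator ~ 5·x.
The limit of the ratio is 4/15.

Final answer: 4/15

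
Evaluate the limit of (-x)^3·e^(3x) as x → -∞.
This is a 0·∞ indeterminate form at x → -∞.
Rewrite the product as (-x)^3 / e^(-3x) (an ∞/∞ form) and apply L'Hôpital, or use the standard hierarchy e^(3|x|) ≫ |(-x)^3| as x → -∞.
The indeterminate product → 0, so the limit = 0.

Final answer: 0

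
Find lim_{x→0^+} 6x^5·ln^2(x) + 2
The product is a 0·∞ indeterminate form at x → 0⁺.
Rewrite the product as 6·ln^2(x) / x^(-5) and apply L'Hôpital, or use the standard hierarchy x^(-5) ≫ |ln x|^2 as x → 0⁺.
The indeterminate product → 0, so the limit = 2.

Final answer: 2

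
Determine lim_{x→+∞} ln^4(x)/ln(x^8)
This is an ∞/∞ indeterminate form as x → +∞.
Write ln(x^8) = 8·ln(x), reducing the quotient to ln^3(x)/8 → ∞.
Limit = ∞.

Final answer: ∞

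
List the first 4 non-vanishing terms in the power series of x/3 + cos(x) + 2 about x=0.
x^4/24 - x^2/2 + x/3 + 3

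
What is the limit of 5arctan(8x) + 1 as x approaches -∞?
Evaluate the dominant behaviour as x → -∞; each term tends to a finite value or vanishes.
Limit = 1 - 5·π/2.

Final answer: 1 - 5·π/2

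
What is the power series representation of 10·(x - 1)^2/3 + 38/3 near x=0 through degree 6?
10·x^2/3 - 20·x/3 + 16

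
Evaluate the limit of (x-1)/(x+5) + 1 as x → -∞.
Evaluate the dominant behaviour as x → -∞; each term tends to a finite value or vanishes.
Limit = 2.

Final answer: 2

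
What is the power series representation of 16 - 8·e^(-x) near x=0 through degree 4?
-x^4/3 + 4·x^3/3 - 4·x^2 + 8·x + 8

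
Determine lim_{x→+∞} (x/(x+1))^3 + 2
As x → +∞: x/(x+1) = 1/(1 + 1/x) → 1, and the 3rd power of a limit-1 base also → 1; with the additive constant, 1 + 2 = 3.
Limit = 3.

Final answer: 3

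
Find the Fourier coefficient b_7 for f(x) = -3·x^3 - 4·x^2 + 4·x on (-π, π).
b_7 = (1/π) ∫_{-π}^{π} f(x)·sin(7x) dx.
Evaluate the integral (use parity and integration by parts as needed): b_7 = 428/343 - 6·π^2/7.

Final answer: 428/343 - 6·π^2/7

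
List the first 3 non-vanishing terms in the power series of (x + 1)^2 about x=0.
x^2 + 2·x + 1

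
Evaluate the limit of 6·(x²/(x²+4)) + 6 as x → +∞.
Evaluate the dominant behaviour as x → +∞; each term tends to a finite value or vanishes.
Limit = 12.

Final answer: 12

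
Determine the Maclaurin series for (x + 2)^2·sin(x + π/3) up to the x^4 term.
x^4·(-1/3 - √(3)/6) + x^3·(1/6 - √(3)) + x^2·(2 - √(3)/2) + x·(2 + 2·√(3)) + 2·√(3)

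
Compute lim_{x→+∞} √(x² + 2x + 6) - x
This is an ∞ − ∞ indeterminate form.
Multiply and divide by the conjugate √(x²+2x + 6) + x; the x² terms cancel, leaving (2x + 6)/(√(x²+2x + 6)+x) → 2/2 = 1.
Limit = 1.

Final answer: 1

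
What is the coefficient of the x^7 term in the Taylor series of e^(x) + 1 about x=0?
Expand to order 7: e^(x) + 1 = x^7/5040 + x^6/720 + x^5/120 + x^4/24 + x^3/6 + x^2/2 + x + 2 + O(x^8).
The coefficient of x^7 is 1/5040.

Final answer: 1/5040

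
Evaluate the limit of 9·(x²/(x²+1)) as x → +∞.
Evaluate the dominant behaviour as x → +∞; each term tends to a finite value or vanishes.
Limit = 9.

Final answer: 9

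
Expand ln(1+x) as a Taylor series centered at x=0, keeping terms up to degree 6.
-x^6/6 + x^5/5 - x^4/4 + x^3/3 - x^2/2 + x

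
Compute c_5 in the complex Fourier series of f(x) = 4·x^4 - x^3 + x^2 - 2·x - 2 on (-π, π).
Compute the real Fourier coefficients first: a_5 = 92/625 - 32·π^2/25, b_5 = -2·π^2/5 - 88/125.
Then c_5 = (a_5 − i·b_5)/2 = -16·π^2/25 + 46/625 + 44·i/125 + i·π^2/5.

Final answer: -16·π^2/25 + 46/625 + 44·i/125 + i·π^2/5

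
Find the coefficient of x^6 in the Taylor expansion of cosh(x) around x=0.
Expand to order 6: cosh(x) = x^6/720 + x^4/24 + x^2/2 + 1 + O(x^7).
The coefficient of x^6 is 1/720.

Final answer: 1/720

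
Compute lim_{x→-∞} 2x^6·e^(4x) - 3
The product is a 0·∞ indeterminate form at x → -∞.
Rewrite the product as 2x^6 / e^(-4x) (an ∞/∞ form) and apply L'Hôpital, or use the standard hierarchy e^(4|x|) ≫ |x^6| as x → -∞.
The indeterminate product → 0, so the limit = -3.

Final answer: -3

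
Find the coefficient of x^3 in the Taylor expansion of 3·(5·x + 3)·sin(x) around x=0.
Expand to order 3: 3·(5·x + 3)·sin(x) = -3·x^3/2 + 15·x^2 + 9·x + O(x^4).
The coefficient of x^3 is -3/2.

Final answer: -3/2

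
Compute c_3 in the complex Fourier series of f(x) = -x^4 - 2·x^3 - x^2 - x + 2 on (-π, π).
Compute the real Fourier coefficients first: a_3 = -4/27 + 8·π^2/9, b_3 = 2/9 - 4·π^2/3.
Then c_3 = (a_3 − i·b_3)/2 = -2/27 + 4·π^2/9 - i/9 + 2·i·π^2/3.

Final answer: -2/27 + 4·π^2/9 - i/9 + 2·i·π^2/3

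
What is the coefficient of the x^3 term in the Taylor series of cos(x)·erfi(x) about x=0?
Expand to order 3: cos(x)·erfi(x) = -x^3/(3·√(π)) + 2·x/√(π) + O(x^4).
The coefficient of x^3 is -1/(3·√(π)).

Final answer: -1/(3·√(π))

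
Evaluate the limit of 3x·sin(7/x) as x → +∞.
As x → +∞: let u = 7/x → 0⁺; then 3·x·sin(7/x) = 3·7·sin(u)/u → 3·7·1 = 21.
Limit = 21.

Final answer: 21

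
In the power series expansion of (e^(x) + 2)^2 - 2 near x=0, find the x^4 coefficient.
Expand to order 4: (e^(x) + 2)^2 - 2 = 5·x^4/6 + 2·x^3 + 4·x^2 + 6·x + 7 + O(x^5).
The coefficient of x^4 is 5/6.

Final answer: 5/6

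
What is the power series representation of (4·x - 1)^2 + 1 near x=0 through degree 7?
16·x^2 - 8·x + 2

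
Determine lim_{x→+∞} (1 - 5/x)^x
As x → +∞: this is the defining limit (1 - 5/x)^x → e^(-5).
Limit = e^(-5).

Final answer: e^(-5)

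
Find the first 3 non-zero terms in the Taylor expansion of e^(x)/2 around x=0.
x^2/4 + x/2 + 1/2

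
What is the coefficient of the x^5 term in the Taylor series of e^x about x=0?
Expand to order 5: e^x = x^5/120 + x^4/24 + x^3/6 + x^2/2 + x + 1 + O(x^6).
The coefficient of x^5 is 1/120.

Final answer: 1/120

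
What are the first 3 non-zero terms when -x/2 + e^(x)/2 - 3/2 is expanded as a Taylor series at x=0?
x^3/12 + x^2/4 - 1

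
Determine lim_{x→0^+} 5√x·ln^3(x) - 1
The product is a 0·∞ indeterminate form at x → 0⁺.
Rewrite the product as 5·ln^3(x) / x^(-1/2) and apply L'Hôpital, or use the standard hierarchy x^(-1/2) ≫ |ln x|^3 as x → 0⁺.
The indeterminate product → 0, so the limit = -1.

Final answer: -1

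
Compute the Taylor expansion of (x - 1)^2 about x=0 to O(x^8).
x^2 - 2·x + 1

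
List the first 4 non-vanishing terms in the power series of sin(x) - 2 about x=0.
x^5/120 - x^3/6 + x - 2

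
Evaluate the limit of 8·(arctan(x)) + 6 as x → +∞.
Evaluate the dominant behaviour as x → +∞; each term tends to a finite value or vanishes.
Limit = 6 + 4·π.

Final answer: 6 + 4·π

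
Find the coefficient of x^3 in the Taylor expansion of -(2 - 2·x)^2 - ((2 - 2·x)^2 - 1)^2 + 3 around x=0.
Expand to order 3: -(2 - 2·x)^2 - ((2 - 2·x)^2 - 1)^2 + 3 = 64·x^3 - 92·x^2 + 56·x - 10 + O(x^4).
The coefficient of x^3 is 64.

Final answer: 64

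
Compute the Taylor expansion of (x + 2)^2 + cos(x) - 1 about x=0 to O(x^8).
-x^6/720 + x^4/24 + x^2/2 + 4·x + 4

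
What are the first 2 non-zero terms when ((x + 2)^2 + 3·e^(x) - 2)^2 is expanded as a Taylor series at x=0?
70·x + 25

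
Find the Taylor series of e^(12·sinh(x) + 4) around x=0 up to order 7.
3724849·x^7·e^(4)/420 + 23632·x^6·e^(4)/5 + 22177·x^5·e^(4)/10 + 888·x^4·e^(4) + 290·x^3·e^(4) + 72·x^2·e^(4) + 12·x·e^(4) + e^(4)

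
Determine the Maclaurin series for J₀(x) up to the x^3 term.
1 - x^2/4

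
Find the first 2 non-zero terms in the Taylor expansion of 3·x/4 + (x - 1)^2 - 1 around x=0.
x^2 - 5·x/4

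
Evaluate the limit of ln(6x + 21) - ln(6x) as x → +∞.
This is an ∞ − ∞ indeterminate form.
Combine the logarithms: ln(6x+21) − ln(6x) = ln((6x+21)/(6x)) = ln(1 + 21/(6x)) → ln(1) = 0.
Limit = 0.

Final answer: 0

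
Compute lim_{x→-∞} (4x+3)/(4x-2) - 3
Evaluate the dominant behaviour as x → -∞; each term tends to a finite value or vanishes.
Limit = -2.

Final answer: -2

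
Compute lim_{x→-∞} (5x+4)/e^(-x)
This is an ∞/∞ indeterminate form as x → -∞.
Compare growth rates of the dominant terms (exponentials ≫ polynomials ≫ logarithms), or apply L'Hôpital's rule; the quotient → 0.
Limit = 0.

Final answer: 0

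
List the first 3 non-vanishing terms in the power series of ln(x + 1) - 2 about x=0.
-x^2/2 + x - 2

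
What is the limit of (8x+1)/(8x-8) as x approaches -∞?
Evaluate the dominant behaviour as x → -∞; each term tends to a finite value or vanishes.
Limit = 1.

Final answer: 1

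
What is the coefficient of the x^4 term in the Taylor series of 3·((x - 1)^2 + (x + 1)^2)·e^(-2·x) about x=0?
Expand to order 4: 3·((x - 1)^2 + (x + 1)^2)·e^(-2·x) = 16·x^4 - 20·x^3 + 18·x^2 - 12·x + 6 + O(x^5).
The coefficient of x^4 is 16.

Final answer: 16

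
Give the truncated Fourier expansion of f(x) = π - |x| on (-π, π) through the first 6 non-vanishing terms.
4·cos(x)/π + 4·cos(3·x)/(9·π) + 4·cos(5·x)/(25·π) + 4·cos(7·x)/(49·π) + 4·cos(9·x)/(81·π) + π/2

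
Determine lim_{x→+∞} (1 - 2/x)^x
As x → +∞: this is the defining limit (1 - 2/x)^x → e^(-2).
Limit = e^(-2).

Final answer: e^(-2)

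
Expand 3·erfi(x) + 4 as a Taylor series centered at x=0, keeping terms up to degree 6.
3·x^5/(5·√(π)) + 2·x^3/√(π) + 6·x/√(π) + 4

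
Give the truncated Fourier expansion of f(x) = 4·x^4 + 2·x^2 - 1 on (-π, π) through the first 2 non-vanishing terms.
(184 - 32·π^2)·cos(x) - 1 + 2·π^2/3 + 4·π^4/5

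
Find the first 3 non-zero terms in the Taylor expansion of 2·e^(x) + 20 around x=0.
x^2 + 2·x + 22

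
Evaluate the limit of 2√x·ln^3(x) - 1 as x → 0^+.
The product is a 0·∞ indeterminate form at x → 0⁺.
Rewrite the product as 2·ln^3(x) / x^(-1/2) and apply L'Hôpital, or use the standard hierarchy x^(-1/2) ≫ |ln x|^3 as x → 0⁺.
The indeterminate product → 0, so the limit = -1.

Final answer: -1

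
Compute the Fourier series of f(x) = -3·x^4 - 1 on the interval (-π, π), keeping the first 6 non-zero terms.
(-144 + 24·π^2)·cos(x) + (9 - 6·π^2)·cos(2·x) + (-16/9 + 8·π^2/3)·cos(3·x) + (9/16 - 3·π^2/2)·cos(4·x) + (-144/625 + 24·π^2/25)·cos(5·x) - 3·π^4/5 - 1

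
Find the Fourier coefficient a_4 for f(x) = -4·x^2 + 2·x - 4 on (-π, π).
a_4 = (1/π) ∫_{-π}^{π} f(x)·cos(4x) dx.
Evaluate the integral (use parity and integration by parts as needed): a_4 = -1.

Final answer: -1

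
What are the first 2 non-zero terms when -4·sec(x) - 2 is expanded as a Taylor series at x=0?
-2·x^2 - 6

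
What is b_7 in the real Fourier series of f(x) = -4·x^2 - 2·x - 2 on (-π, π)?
b_7 = (1/π) ∫_{-π}^{π} f(x)·sin(7x) dx.
Evaluate the integral (use parity and integration by parts as needed): b_7 = -4/7.

Final answer: -4/7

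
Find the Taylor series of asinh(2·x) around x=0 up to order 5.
12·x^5/5 - 4·x^3/3 + 2·x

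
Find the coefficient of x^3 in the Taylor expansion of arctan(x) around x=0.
Expand to order 3: arctan(x) = -x^3/3 + x + O(x^4).
The coefficient of x^3 is -1/3.

Final answer: -1/3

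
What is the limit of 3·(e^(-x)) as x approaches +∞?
Evaluate the dominant behaviour as x → +∞; each term tends to a finite value or vanishes.
Limit = 0.

Final answer: 0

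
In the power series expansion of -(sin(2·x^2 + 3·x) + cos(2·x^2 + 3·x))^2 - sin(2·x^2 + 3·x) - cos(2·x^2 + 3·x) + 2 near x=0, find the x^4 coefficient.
Expand to order 4: -(sin(2·x^2 + 3·x) + cos(2·x^2 + 3·x))^2 - sin(2·x^2 + 3·x) - cos(2·x^2 + 3·x) + 2 = 637·x^4/8 + 93·x^3/2 - 3·x^2/2 - 9·x + O(x^5).
The coefficient of x^4 is 637/8.

Final answer: 637/8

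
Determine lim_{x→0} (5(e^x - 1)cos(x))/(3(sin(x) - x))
Both numerator and denominator → 0 as x → 0; this is a 0/0 indeterminate form.
Expand each to leading order near x = 0: numerator ~ 5·x, denominator ~ -x^3/2.
The limit of the ratio is -∞.

Final answer: -∞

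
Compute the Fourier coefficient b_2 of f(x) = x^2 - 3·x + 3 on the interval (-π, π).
b_2 = (1/π) ∫_{-π}^{π} f(x)·sin(2x) dx.
Evaluate the integral (use parity and integration by parts as needed): b_2 = 3.

Final answer: 3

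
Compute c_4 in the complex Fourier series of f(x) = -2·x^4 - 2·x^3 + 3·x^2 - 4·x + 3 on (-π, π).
Compute the real Fourier coefficients first: a_4 = 9/8 - π^2, b_4 = 13/8 + π^2.
Then c_4 = (a_4 − i·b_4)/2 = -π^2/2 + 9/16 - i·π^2/2 - 13·i/16.

Final answer: -π^2/2 + 9/16 - i·π^2/2 - 13·i/16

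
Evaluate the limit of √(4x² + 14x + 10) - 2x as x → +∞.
As x → +∞: multiply by the conjugate to get (14x+10)/(√(4x²+14x+10)+2x); the denominator ~ 4x, so the limit is 14/4 = 7/2.
Limit = 7/2.

Final answer: 7/2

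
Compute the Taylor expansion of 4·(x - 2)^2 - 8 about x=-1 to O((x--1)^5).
28 - 24·(x + 1) + 4·(x + 1)^2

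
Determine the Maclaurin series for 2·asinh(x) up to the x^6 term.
3·x^5/20 - x^3/3 + 2·x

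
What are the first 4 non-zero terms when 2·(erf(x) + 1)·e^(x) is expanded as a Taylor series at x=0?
x^3·(1/3 + 2/(3·√(π))) + x^2·(1 + 4/√(π)) + x·(2 + 4/√(π)) + 2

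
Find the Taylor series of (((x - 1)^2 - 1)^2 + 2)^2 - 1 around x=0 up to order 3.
-16·x^3 + 16·x^2 + 3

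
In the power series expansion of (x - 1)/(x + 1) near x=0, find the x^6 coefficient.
Expand to order 6: (x - 1)/(x + 1) = -2·x^6 + 2·x^5 - 2·x^4 + 2·x^3 - 2·x^2 + 2·x - 1 + O(x^7).
The coefficient of x^6 is -2.

Final answer: -2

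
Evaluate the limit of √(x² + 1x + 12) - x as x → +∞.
This is an ∞ − ∞ indeterminate form.
Multiply and divide by the conjugate √(x²+1x + 12) + x; the x² terms cancel, leaving (1x + 12)/(√(x²+1x + 12)+x) → 1/2.
Limit = 1/2.

Final answer: 1/2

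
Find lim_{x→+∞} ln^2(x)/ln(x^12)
This is an ∞/∞ indeterminate form as x → +∞.
Write ln(x^12) = 12·ln(x), reducing the quotient to ln(x)/12 → ∞.
Limit = ∞.

Final answer: ∞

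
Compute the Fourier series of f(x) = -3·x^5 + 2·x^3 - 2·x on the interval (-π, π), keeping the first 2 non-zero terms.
(-748 - 6·π^4 + 124·π^2)·sin(x) + (-17·π^2 + 55/2 + 3·π^4)·sin(2·x)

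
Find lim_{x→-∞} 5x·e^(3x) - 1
The product is a 0·∞ indeterminate form at x → -∞.
Rewrite the product as 5x / e^(-3x) (an ∞/∞ form) and apply L'Hôpital, or use the standard hierarchy e^(3|x|) ≫ |x| as x → -∞.
The indeterminate product → 0, so the limit = -1.

Final answer: -1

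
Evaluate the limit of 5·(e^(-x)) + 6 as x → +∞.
Evaluate the dominant behaviour as x → +∞; each term tends to a finite value or vanishes.
Limit = 6.

Final answer: 6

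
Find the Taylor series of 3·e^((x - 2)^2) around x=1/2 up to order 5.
3·e^(9/4) - 9·e^(9/4)·(x - 1/2) + 33·e^(9/4)·(x - 1/2)^2/2 - 45·e^(9/4)·(x - 1/2)^3/2 + 201·e^(9/4)·(x - 1/2)^4/8 - 963·e^(9/4)·(x - 1/2)^5/40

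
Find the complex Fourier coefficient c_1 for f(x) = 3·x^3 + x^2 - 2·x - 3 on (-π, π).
Compute the real Fourier coefficients first: a_1 = -4, b_1 = -40 + 6·π^2.
Then c_1 = (a_1 − i·b_1)/2 = -2 - 3·i·π^2 + 20·i.

Final answer: -2 - 3·i·π^2 + 20·i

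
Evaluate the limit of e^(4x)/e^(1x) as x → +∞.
This is an ∞/∞ indeterminate form as x → +∞.
Rewrite e^(4x)/e^(1x) = e^((4−1)x) = e^(3x); the exponent coefficient is 3 > 0 so e^(3x) → ∞.
Limit = ∞.

Final answer: ∞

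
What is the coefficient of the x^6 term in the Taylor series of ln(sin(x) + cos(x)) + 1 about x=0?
Expand to order 6: ln(sin(x) + cos(x)) + 1 = -32·x^6/45 + 2·x^5/3 - 2·x^4/3 + 2·x^3/3 - x^2 + x + 1 + O(x^7).
The coefficient of x^6 is -32/45.

Final answer: -32/45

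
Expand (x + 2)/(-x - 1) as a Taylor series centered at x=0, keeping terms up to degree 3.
x^3 - x^2 + x - 2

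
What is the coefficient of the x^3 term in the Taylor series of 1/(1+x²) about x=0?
Expand to order 3: 1/(1+x²) = 1 - x^2 + O(x^4).
The coefficient of x^3 is 0.

Final answer: 0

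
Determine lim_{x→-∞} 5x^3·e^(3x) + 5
The product is a 0·∞ indeterminate form at x → -∞.
Rewrite the product as 5x^3 / e^(-3x) (an ∞/∞ form) and apply L'Hôpital, or use the standard hierarchy e^(3|x|) ≫ |x^3| as x → -∞.
The indeterminate product → 0, so the limit = 5.

Final answer: 5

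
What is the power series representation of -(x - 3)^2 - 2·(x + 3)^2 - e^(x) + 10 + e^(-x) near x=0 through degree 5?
-x^5/60 - x^3/3 - 3·x^2 - 8·x - 17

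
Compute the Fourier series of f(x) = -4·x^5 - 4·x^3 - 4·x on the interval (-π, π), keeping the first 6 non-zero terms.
(-920 - 8·π^4 + 152·π^2)·sin(x) + (-16·π^2 + 28 + 4·π^4)·sin(2·x) + (-8·π^4/3 - 392/81 + 88·π^2/27)·sin(3·x) + (-π^2/2 + 35/16 + 2·π^4)·sin(4·x) + (-8·π^4/5 - 8·π^2/25 - 952/625)·sin(5·x) + (100/81 + 16·π^2/27 + 4·π^4/3)·sin(6·x)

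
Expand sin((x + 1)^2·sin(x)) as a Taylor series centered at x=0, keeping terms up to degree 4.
-4·x^4/3 + 2·x^3/3 + 2·x^2 + x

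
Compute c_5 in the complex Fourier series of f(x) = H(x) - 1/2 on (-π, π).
Compute the real Fourier coefficients first: a_5 = 0, b_5 = 2/(5·π).
Then c_5 = (a_5 − i·b_5)/2 = -i/(5·π).

Final answer: -i/(5·π)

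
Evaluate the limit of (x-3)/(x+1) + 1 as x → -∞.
Evaluate the dominant behaviour as x → -∞; each term tends to a finite value or vanishes.
Limit = 2.

Final answer: 2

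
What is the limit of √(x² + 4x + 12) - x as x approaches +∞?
As x → +∞: multiply by the conjugate to get (4x+12)/(√(x²+4x+12)+x); the denominator ~ 2x, so the limit is 4/2 = 2.
Limit = 2.

Final answer: 2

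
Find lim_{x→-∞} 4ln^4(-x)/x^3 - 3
The quotient is an ∞/∞ indeterminate form as x → -∞.
Compare growth rates of the dominant terms (exponentials ≫ polynomials ≫ logarithms), or apply L'Hôpital's rule; the quotient → 0.
Adding the constant: 0 - 3 = -3. Limit = -3.

Final answer: -3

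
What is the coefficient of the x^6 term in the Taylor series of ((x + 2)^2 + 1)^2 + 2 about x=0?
Expand to order 6: ((x + 2)^2 + 1)^2 + 2 = x^4 + 8·x^3 + 26·x^2 + 40·x + 27 + O(x^7).
The coefficient of x^6 is 0.

Final answer: 0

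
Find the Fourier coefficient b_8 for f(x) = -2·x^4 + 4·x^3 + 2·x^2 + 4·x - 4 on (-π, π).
b_8 = (1/π) ∫_{-π}^{π} f(x)·sin(8x) dx.
Evaluate the integral (use parity and integration by parts as needed): b_8 = -π^2 - 29/32.

Final answer: -π^2 - 29/32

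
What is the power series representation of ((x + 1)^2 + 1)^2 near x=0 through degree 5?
x^4 + 4·x^3 + 8·x^2 + 8·x + 4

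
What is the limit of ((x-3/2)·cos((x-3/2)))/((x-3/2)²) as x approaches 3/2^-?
Both numerator and denominator → 0 as x → 3/2^-; this is a 0/0 indeterminate form.
Expand each to leading order near x = 3/2: numerator ~ (x - 3/2), denominator ~ (x - 3/2)^2.
The limit of the ratio is -∞.

Final answer: -∞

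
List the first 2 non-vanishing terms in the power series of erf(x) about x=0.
-2·x^3/(3·√(π)) + 2·x/√(π)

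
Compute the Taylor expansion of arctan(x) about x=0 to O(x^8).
-x^7/7 + x^5/5 - x^3/3 + x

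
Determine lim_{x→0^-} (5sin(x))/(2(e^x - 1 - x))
Both numerator and denominator → 0 as x → 0^-; this is a 0/0 indeterminate form.
Expand each to leading order near x = 0: numerator ~ 5·x, denominator ~ x^2.
The limit of the ratio is -∞.

Final answer: -∞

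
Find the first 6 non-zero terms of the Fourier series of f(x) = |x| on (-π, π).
-4·cos(x)/π - 4·cos(3·x)/(9·π) - 4·cos(5·x)/(25·π) - 4·cos(7·x)/(49·π) - 4·cos(9·x)/(81·π) + π/2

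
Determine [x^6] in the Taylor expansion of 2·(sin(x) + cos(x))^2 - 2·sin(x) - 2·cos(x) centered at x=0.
Expand to order 6: 2·(sin(x) + cos(x))^2 - 2·sin(x) - 2·cos(x) = x^6/360 + 31·x^5/60 - x^4/12 - 7·x^3/3 + x^2 + 2·x + O(x^7).
The coefficient of x^6 is 1/360.

Final answer: 1/360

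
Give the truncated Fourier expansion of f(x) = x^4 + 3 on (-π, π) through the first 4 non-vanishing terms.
(48 - 8·π^2)·cos(x) + (-3 + 2·π^2)·cos(2·x) + (16/27 - 8·π^2/9)·cos(3·x) + 3 + π^4/5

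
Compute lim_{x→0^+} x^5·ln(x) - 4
The product is a 0·∞ indeterminate form at x → 0⁺.
Rewrite the product as ln(x) / x^(-5) and apply L'Hôpital, or use the standard hierarchy x^(-5) ≫ |ln x| as x → 0⁺.
The indeterminate product → 0, so the limit = -4.

Final answer: -4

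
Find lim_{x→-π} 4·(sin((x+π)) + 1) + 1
Direct substitution at x = -π gives 5.

Final answer: 5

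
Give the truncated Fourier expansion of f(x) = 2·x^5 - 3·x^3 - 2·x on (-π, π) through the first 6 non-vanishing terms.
(-86·π^2 + 4·π^4 + 512)·sin(x) + (-2·π^4 - 35/2 + 13·π^2)·sin(2·x) + (-134·π^2/27 + 160/81 + 4·π^4/3)·sin(3·x) + (-π^4 - 1/32 + 11·π^2/4)·sin(4·x) + (-46·π^2/25 - 224/625 + 4·π^4/5)·sin(5·x) + (-2·π^4/3 + 71/162 + 37·π^2/27)·sin(6·x)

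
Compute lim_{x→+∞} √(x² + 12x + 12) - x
This is an ∞ − ∞ indeterminate form.
Multiply and divide by the conjugate √(x²+12x + 12) + x; the x² terms cancel, leaving (12x + 12)/(√(x²+12x + 12)+x) → 12/2 = 6.
Limit = 6.

Final answer: 6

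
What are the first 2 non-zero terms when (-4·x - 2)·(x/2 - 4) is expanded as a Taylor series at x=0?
15·x + 8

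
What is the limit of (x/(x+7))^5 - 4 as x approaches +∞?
As x → +∞: x/(x+7) = 1/(1 + 7/x) → 1, and the 5th power of a limit-1 base also → 1; with the additive constant, 1 - 4 = -3.
Limit = -3.

Final answer: -3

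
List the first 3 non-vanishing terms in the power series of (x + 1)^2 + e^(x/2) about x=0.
9·x^2/8 + 5·x/2 + 2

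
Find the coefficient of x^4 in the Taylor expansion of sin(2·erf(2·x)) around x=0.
Expand to order 4: sin(2·erf(2·x)) = x^3·(-256/(3·π^(3/2)) - 32/(3·√(π))) + 8·x/√(π) + O(x^5).
The coefficient of x^4 is 0.

Final answer: 0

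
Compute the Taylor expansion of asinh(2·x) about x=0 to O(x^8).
-40·x^7/7 + 12·x^5/5 - 4·x^3/3 + 2·x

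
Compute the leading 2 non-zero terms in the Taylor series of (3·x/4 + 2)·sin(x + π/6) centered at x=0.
x·(3/8 + √(3)) + 1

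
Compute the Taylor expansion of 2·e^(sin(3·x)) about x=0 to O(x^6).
-162·x^5/5 - 81·x^4/4 + 9·x^2 + 6·x + 2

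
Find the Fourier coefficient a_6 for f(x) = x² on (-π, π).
a_6 = (1/π) ∫_{-π}^{π} f(x)·cos(6x) dx.
Evaluate the integral (use parity and integration by parts as needed): a_6 = 1/9.

Final answer: 1/9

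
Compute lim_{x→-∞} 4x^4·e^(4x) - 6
The product is a 0·∞ indeterminate form at x → -∞.
Rewrite the product as 4x^4 / e^(-4x) (an ∞/∞ form) and apply L'Hôpital, or use the standard hierarchy e^(4|x|) ≫ |x^4| as x → -∞.
The indeterminate product → 0, so the limit = -6.

Final answer: -6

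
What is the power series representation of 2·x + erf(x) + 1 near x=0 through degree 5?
x^5/(5·√(π)) - 2·x^3/(3·√(π)) + x·(2/√(π) + 2) + 1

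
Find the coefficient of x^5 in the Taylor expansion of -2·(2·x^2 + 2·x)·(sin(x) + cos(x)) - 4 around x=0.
Expand to order 5: -2·(2·x^2 + 2·x)·(sin(x) + cos(x)) - 4 = x^5/2 + 8·x^4/3 - 2·x^3 - 8·x^2 - 4·x - 4 + O(x^6).
The coefficient of x^5 is 1/2.

Final answer: 1/2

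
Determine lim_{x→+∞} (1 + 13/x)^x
As x → +∞: this is the defining limit (1 + 13/x)^x → e^13.
Limit = e^(13).

Final answer: e^(13)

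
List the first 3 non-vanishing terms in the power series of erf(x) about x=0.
x^5/(5·√(π)) - 2·x^3/(3·√(π)) + 2·x/√(π)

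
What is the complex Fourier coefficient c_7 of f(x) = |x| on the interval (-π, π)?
Compute the real Fourier coefficients first: a_7 = -4/(49·π), b_7 = 0.
Then c_7 = (a_7 − i·b_7)/2 = -2/(49·π).

Final answer: -2/(49·π)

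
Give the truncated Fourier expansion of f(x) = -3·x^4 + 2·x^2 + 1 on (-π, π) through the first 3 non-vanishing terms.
(-152 + 24·π^2)·cos(x) + (11 - 6·π^2)·cos(2·x) - 3·π^4/5 + 1 + 2·π^2/3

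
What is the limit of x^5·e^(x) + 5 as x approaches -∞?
The product is a 0·∞ indeterminate form at x → -∞.
Rewrite the product as x^5 / e^(-x) (an ∞/∞ form) and apply L'Hôpital, or use the standard hierarchy e^(|x|) ≫ |x^5| as x → -∞.
The indeterminate product → 0, so the limit = 5.

Final answer: 5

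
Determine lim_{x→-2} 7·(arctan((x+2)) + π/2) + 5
Direct substitution at x = -2 gives 5 + 7·π/2.

Final answer: 5 + 7·π/2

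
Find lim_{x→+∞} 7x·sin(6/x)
As x → +∞: let u = 6/x → 0⁺; then 7·x·sin(6/x) = 7·6·sin(u)/u → 7·6·1 = 42.
Limit = 42.

Final answer: 42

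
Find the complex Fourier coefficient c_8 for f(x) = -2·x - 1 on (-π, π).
Compute the real Fourier coefficients first: a_8 = 0, b_8 = 1/2.
Then c_8 = (a_8 − i·b_8)/2 = -i/4.

Final answer: -i/4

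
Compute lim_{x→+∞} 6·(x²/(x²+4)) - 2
Evaluate the dominant behaviour as x → +∞; each term tends to a finite value or vanishes.
Limit = 4.

Final answer: 4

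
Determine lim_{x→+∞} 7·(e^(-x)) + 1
Evaluate the dominant behaviour as x → +∞; each term tends to a finite value or vanishes.
Limit = 1.

Final answer: 1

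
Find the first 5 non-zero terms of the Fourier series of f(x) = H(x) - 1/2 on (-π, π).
2·sin(x)/π + 2·sin(3·x)/(3·π) + 2·sin(5·x)/(5·π) + 2·sin(7·x)/(7·π) + 2·sin(9·x)/(9·π)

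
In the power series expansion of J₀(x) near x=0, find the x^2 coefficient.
Expand to order 2: J₀(x) = 1 - x^2/4 + O(x^3).
The coefficient of x^2 is -1/4.

Final answer: -1/4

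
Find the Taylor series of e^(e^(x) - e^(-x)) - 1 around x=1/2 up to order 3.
(-e^(e^(-1/2)) + e^(e^(1/2)))·e^(-e^(-1/2)) + (e^(e^(1/2)) + e·e^(e^(1/2)))·e^(-1/2)·e^(-e^(-1/2))·(x - 1/2) + (-e·e^(e^(1/2)) + e^(1/2)·e^(e^(1/2)) + e^(2)·e^(e^(1/2)) + 2·e^(3/2)·e^(e^(1/2)) + e^(5/2)·e^(e^(1/2)))·e^(-3/2)·e^(-e^(-1/2))·(x - 1/2)^2/2 + (-3·e^(2)·e^(e^(1/2)) + e^(3/2)·e^(e^(1/2)) + 4·e^(5/2)·e^(e^(1/2)) + e^(9/2)·e^(e^(1/2)) + 4·e^(7/2)·e^(e^(1/2)) + 3·e^(4)·e^(e^(1/2)))·e^(-3)·e^(-e^(-1/2))·(x - 1/2)^3/6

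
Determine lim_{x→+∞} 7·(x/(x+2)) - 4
Evaluate the dominant behaviour as x → +∞; each term tends to a finite value or vanishes.
Limit = 3.

Final answer: 3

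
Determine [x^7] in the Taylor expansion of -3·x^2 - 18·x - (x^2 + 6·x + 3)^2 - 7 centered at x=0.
Expand to order 7: -3·x^2 - 18·x - (x^2 + 6·x + 3)^2 - 7 = -x^4 - 12·x^3 - 45·x^2 - 54·x - 16 + O(x^8).
The coefficient of x^7 is 0.

Final answer: 0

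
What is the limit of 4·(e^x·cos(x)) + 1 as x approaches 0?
Direct substitution at x = 0 gives 5.

Final answer: 5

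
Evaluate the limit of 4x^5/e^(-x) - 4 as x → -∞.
The quotient is an ∞/∞ indeterminate form as x → -∞.
Compare growth rates of the dominant terms (exponentials ≫ polynomials ≫ logarithms), or apply L'Hôpital's rule; the quotient → 0.
Adding the constant: 0 - 4 = -4. Limit = -4.

Final answer: -4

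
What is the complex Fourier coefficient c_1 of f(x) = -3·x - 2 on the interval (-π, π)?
Compute the real Fourier coefficients first: a_1 = 0, b_1 = -6.
Then c_1 = (a_1 − i·b_1)/2 = 3·i.

Final answer: 3·i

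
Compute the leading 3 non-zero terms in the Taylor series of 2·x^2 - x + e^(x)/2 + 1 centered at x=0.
9·x^2/4 - x/2 + 3/2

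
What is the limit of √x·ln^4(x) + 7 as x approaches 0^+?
The product is a 0·∞ indeterminate form at x → 0⁺.
Rewrite the product as ln^4(x) / x^(-1/2) and apply L'Hôpital, or use the standard hierarchy x^(-1/2) ≫ |ln x|^4 as x → 0⁺.
The indeterminate product → 0, so the limit = 7.

Final answer: 7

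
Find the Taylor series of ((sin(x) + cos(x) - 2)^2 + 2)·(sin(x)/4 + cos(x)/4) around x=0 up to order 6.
119·x^6/960 + x^5/480 - 11·x^4/32 + 11·x^3/24 - 3·x^2/8 + x/4 + 3/4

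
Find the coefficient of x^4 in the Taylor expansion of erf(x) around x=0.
Expand to order 4: erf(x) = -2·x^3/(3·√(π)) + 2·x/√(π) + O(x^5).
The coefficient of x^4 is 0.

Final answer: 0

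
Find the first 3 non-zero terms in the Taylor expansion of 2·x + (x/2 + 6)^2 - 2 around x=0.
x^2/4 + 8·x + 34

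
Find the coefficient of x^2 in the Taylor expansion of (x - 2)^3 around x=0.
Expand to order 2: (x - 2)^3 = -6·x^2 + 12·x - 8 + O(x^3).
The coefficient of x^2 is -6.

Final answer: -6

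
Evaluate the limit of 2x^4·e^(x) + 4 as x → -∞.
The product is a 0·∞ indeterminate form at x → -∞.
Rewrite the product as 2x^4 / e^(-x) (an ∞/∞ form) and apply L'Hôpital, or use the standard hierarchy e^(|x|) ≫ |x^4| as x → -∞.
The indeterminate product → 0, so the limit = 4.

Final answer: 4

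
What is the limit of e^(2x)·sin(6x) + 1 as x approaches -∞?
Evaluate the dominant behaviour as x → -∞; each term tends to a finite value or vanishes.
Limit = 1.

Final answer: 1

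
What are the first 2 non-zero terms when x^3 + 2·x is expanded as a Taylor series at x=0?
x^3 + 2·x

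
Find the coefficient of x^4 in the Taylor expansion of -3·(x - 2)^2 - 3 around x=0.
Expand to order 4: -3·(x - 2)^2 - 3 = -3·x^2 + 12·x - 15 + O(x^5).
The coefficient of x^4 is 0.

Final answer: 0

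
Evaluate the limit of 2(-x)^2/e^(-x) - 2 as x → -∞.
The quotient is an ∞/∞ indeterminate form as x → -∞.
Compare growth rates of the dominant terms (exponentials ≫ polynomials ≫ logarithms), or apply L'Hôpital's rule; the quotient → 0.
Adding the constant: 0 - 2 = -2. Limit = -2.

Final answer: -2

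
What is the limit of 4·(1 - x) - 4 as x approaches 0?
Direct substitution at x = 0 gives 0.

Final answer: 0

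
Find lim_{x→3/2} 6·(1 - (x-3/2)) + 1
Direct substitution at x = 3/2 gives 7.

Final answer: 7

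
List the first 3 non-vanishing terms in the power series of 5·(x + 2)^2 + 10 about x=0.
5·x^2 + 20·x + 30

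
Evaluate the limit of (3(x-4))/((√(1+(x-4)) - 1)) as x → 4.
Both numerator and denominator → 0 as x → 4; this is a 0/0 indeterminate form.
Expand each to leading order near x = 4: numerator ~ 3·(x - 4), denominator ~ (x - 4)/2.
The limit of the ratio is 6.

Final answer: 6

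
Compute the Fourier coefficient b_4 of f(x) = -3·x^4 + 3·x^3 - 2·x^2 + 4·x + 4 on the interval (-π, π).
b_4 = (1/π) ∫_{-π}^{π} f(x)·sin(4x) dx.
Evaluate the integral (use parity and integration by parts as needed): b_4 = -3·π^2/2 - 23/16.

Final answer: -3·π^2/2 - 23/16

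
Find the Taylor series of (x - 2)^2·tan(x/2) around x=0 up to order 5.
7·x^5/120 - x^4/6 + 2·x^3/3 - 2·x^2 + 2·x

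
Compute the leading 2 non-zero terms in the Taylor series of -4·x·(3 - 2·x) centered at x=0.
8·x^2 - 12·x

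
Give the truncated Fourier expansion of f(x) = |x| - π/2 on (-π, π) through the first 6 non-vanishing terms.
-4·cos(x)/π - 4·cos(3·x)/(9·π) - 4·cos(5·x)/(25·π) - 4·cos(7·x)/(49·π) - 4·cos(9·x)/(81·π) - 4·cos(11·x)/(121·π)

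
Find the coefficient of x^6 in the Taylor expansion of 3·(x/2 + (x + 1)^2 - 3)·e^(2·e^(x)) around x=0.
Expand to order 6: 3·(x/2 + (x + 1)^2 - 3)·e^(2·e^(x)) = 159·x^6·e^(2)/8 + 707·x^5·e^(2)/40 + 13·x^4·e^(2) + 13·x^3·e^(2)/2 - 9·x·e^(2)/2 - 6·e^(2) + O(x^7).
The coefficient of x^6 is 159·e^(2)/8.

Final answer: 159·e^(2)/8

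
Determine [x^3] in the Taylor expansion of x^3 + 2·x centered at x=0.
Expand to order 3: x^3 + 2·x = x^3 + 2·x + O(x^4).
The coefficient of x^3 is 1.

Final answer: 1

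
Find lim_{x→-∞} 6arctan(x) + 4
Evaluate the dominant behaviour as x → -∞; each term tends to a finite value or vanishes.
Limit = 4 - 3·π.

Final answer: 4 - 3·π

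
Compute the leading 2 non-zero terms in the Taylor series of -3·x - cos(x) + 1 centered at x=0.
x^2/2 - 3·x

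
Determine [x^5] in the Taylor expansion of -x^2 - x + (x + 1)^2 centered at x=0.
Expand to order 5: -x^2 - x + (x + 1)^2 = x + 1 + O(x^6).
The coefficient of x^5 is 0.

Final answer: 0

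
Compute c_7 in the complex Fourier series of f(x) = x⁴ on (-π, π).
Compute the real Fourier coefficients first: a_7 = 48/2401 - 8·π^2/49, b_7 = 0.
Then c_7 = (a_7 − i·b_7)/2 = 24/2401 - 4·π^2/49.

Final answer: 24/2401 - 4·π^2/49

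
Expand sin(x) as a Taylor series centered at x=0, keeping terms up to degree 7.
-x^7/5040 + x^5/120 - x^3/6 + x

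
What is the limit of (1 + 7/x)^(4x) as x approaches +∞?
As x → +∞: write (1 + 7/x)^(4x) = ((1 + 7/x)^x)^4 → (e^7)^4 = e^28.
Limit = e^(28).

Final answer: e^(28)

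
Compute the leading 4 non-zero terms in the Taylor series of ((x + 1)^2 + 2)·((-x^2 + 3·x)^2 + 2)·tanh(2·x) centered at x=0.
-32·x^4/3 + 42·x^3 + 8·x^2 + 12·x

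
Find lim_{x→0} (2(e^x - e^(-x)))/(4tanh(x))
Both numerator and denominator → 0 as x → 0; this is a 0/0 indeterminate form.
Expand each to leading order near x = 0: numerator ~ 4·x, denominator ~ 4·x.
The limit of the ratio is 1.

Final answer: 1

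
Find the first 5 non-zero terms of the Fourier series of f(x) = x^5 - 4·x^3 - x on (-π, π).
(-48·π^2 + 2·π^4 + 286)·sin(x) + (-π^4 - 25/2 + 9·π^2)·sin(2·x) + (-112·π^2/27 + 170/81 + 2·π^4/3)·sin(3·x) + (-π^4/2 - 31/64 + 21·π^2/8)·sin(4·x) + (-48·π^2/25 + 38/625 + 2·π^4/5)·sin(5·x)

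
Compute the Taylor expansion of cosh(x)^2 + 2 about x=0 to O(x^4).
x^2 + 3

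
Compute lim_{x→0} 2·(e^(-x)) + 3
Direct substitution at x = 0 gives 5.

Final answer: 5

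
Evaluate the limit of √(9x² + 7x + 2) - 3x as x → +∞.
As x → +∞: multiply by the conjugate to get (7x+2)/(√(9x²+7x+2)+3x); the denominator ~ 6x, so the limit is 7/6.
Limit = 7/6.

Final answer: 7/6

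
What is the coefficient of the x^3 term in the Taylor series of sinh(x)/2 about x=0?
Expand to order 3: sinh(x)/2 = x^3/12 + x/2 + O(x^4).
The coefficient of x^3 is 1/12.

Final answer: 1/12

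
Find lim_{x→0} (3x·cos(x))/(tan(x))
Both numerator and denominator → 0 as x → 0; this is a 0/0 indeterminate form.
Expand each to leading order near x = 0: numerator ~ 3·x, denominator ~ x.
The limit of the ratio is 3.

Final answer: 3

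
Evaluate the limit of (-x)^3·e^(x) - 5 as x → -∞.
The product is a 0·∞ indeterminate form at x → -∞.
Rewrite the product as (-x)^3 / e^(-x) (an ∞/∞ form) and apply L'Hôpital, or use the standard hierarchy e^(|x|) ≫ |(-x)^3| as x → -∞.
The indeterminate product → 0, so the limit = -5.

Final answer: -5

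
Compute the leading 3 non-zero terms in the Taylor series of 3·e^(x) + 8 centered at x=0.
3·x^2/2 + 3·x + 11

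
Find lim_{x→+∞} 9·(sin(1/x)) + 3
Evaluate the dominant behaviour as x → +∞; each term tends to a finite value or vanishes.
Limit = 3.

Final answer: 3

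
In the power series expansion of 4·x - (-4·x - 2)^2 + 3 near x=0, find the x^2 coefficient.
Expand to order 2: 4·x - (-4·x - 2)^2 + 3 = -16·x^2 - 12·x - 1 + O(x^3).
The coefficient of x^2 is -16.

Final answer: -16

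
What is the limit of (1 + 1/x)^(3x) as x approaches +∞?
As x → +∞: write (1 + 1/x)^(3x) = ((1 + 1/x)^x)^3 → (e^1)^3 = e^3.
Limit = e^(3).

Final answer: e^(3)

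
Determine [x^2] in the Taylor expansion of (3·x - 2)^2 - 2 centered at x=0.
Expand to order 2: (3·x - 2)^2 - 2 = 9·x^2 - 12·x + 2 + O(x^3).
The coefficient of x^2 is 9.

Final answer: 9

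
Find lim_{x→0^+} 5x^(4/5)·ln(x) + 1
The product is a 0·∞ indeterminate form at x → 0⁺.
Rewrite the product as 5·ln(x) / x^(-4/5) and apply L'Hôpital, or use the standard hierarchy x^(-4/5) ≫ |ln x| as x → 0⁺.
The indeterminate product → 0, so the limit = 1.

Final answer: 1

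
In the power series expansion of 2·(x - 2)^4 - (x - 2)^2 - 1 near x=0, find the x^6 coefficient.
Expand to order 6: 2·(x - 2)^4 - (x - 2)^2 - 1 = 2·x^4 - 16·x^3 + 47·x^2 - 60·x + 27 + O(x^7).
The coefficient of x^6 is 0.

Final answer: 0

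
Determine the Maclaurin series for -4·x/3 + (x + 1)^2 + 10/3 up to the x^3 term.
x^2 + 2·x/3 + 13/3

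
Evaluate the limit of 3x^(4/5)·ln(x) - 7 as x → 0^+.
The product is a 0·∞ indeterminate form at x → 0⁺.
Rewrite the product as 3·ln(x) / x^(-4/5) and apply L'Hôpital, or use the standard hierarchy x^(-4/5) ≫ |ln x| as x → 0⁺.
The indeterminate product → 0, so the limit = -7.

Final answer: -7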